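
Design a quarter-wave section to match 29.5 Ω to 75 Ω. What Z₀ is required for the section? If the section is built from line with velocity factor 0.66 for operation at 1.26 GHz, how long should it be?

Z_qwt ≈ 47 Ω; length ≈ 3.93 cm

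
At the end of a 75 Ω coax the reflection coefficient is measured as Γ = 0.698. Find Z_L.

Z_L ≈ 422 Ω

Z_L = Z_0·(1 + Γ)/(1 − Γ) = 75·(1.7)/(0.302)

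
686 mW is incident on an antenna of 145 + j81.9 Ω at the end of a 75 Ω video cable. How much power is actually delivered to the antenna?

|Γ| = |(70 + j81.9)/(220 + j81.9)| = 0.459
|Γ|² = 0.211
P_refl = |Γ|²·P_inc = 144 mW, P_del = (1 − |Γ|²)·P_inc = 542 mW

P_delivered ≈ 542 mW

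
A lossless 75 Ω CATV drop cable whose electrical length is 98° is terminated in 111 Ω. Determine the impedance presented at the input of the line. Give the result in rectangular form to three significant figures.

Z_in ≈ 51.2 + j5.68 Ω

tan(βl) = tan(98°) = -7.12
Z_in = Z_0·(Z_L + jZ_0·tanβl)/(Z_0 + jZ_L·tanβl)
     = 75·(111 − j534)/(75 − j790)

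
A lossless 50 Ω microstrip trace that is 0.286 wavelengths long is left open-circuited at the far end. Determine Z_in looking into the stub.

Z_in ≈ +j11.5 Ω

βl = 2π × 0.286 = 103°
tan(βl) = -4.35
For an open-circuited stub, Z_in = −jZ_0·cot(βl) = −jZ_0/tan(βl)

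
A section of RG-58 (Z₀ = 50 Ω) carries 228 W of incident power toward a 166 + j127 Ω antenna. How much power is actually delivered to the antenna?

P_delivered ≈ 121 W

|Γ| = |(116 + j127)/(216 + j127)| = 0.686
|Γ|² = 0.471
P_refl = |Γ|²·P_inc = 107 W, P_del = (1 − |Γ|²)·P_inc = 121 W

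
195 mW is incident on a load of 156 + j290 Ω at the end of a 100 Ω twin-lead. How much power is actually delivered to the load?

|Γ| = |(56 + j290)/(256 + j290)| = 0.764
|Γ|² = 0.583
P_refl = |Γ|²·P_inc = 114 mW, P_del = (1 − |Γ|²)·P_inc = 81.3 mW

P_delivered ≈ 81.3 mW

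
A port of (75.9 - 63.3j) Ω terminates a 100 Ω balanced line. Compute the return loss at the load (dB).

Γ = (-24.1 − j63.3)/(175.9 − j63.3), |Γ| = 0.362
RL = −20·log₁₀|Γ| = −20·log₁₀(0.362)

RL ≈ 8.82 dB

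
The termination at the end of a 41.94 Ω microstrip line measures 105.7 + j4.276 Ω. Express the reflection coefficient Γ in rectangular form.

Γ = (Z_L − Z_0)/(Z_L + Z_0) = (63.76 + j4.276)/(147.6 + j4.276)

Γ ≈ 0.432 + j0.0164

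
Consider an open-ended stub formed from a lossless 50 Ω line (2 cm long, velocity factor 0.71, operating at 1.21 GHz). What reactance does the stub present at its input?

X_in ≈ -57.7 Ω (capacitive)

λ = v/f = 0.71·c / 1.21 GHz = 0.176 m
βl = 2π·l/λ = 2π × 0.114 = 40.9°
tan(βl) = 0.866
For an open-ended stub, Z_in = −jZ_0·cot(βl) = −jZ_0/tan(βl)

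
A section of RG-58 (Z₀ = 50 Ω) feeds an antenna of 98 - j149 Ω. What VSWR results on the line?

Γ = (Z_L − Z_0)/(Z_L + Z_0) = (48 − j149)/(148 − j149)
|Γ| = 157/210 = 0.745
VSWR = (1 + |Γ|)/(1 − |Γ|) = 1.75/0.255

VSWR ≈ 6.86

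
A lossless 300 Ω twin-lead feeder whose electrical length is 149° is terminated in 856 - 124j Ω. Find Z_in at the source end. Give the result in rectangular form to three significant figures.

Z_in ≈ 332 + j354 Ω

tan(βl) = tan(149°) = -0.601
Z_in = Z_0·(Z_L + jZ_0·tanβl)/(Z_0 + jZ_L·tanβl)
     = 300·(856 − j304)/(225 − j514)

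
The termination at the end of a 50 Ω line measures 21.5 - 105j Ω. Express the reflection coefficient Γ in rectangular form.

Γ ≈ 0.557 − j0.651

Γ = (Z_L − Z_0)/(Z_L + Z_0) = (-28.5 − j105)/(71.5 − j105)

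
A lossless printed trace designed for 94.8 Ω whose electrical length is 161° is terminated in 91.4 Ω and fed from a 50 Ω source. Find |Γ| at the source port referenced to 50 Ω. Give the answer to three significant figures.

|Γ| ≈ 0.297

tan(βl) = -0.344
Z_in = Z_0·(Z_L + jZ_0·tanβl)/(Z_0 + jZ_L·tanβl) = 92.1 − j2.07 Ω
Γ_s = (Z_in − Z_s)/(Z_in + Z_s) = (42.1 − j2.07)/(142 − j2.07), |Γ_s| = 0.297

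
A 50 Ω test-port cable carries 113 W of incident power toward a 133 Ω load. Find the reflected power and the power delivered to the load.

Γ = (133 − 50)/(133 + 50) = 0.454
|Γ|² = 0.206
P_refl = |Γ|²·P_inc = 23.2 W, P_del = (1 − |Γ|²)·P_inc = 89.8 W

P_reflected ≈ 23.2 W; P_delivered ≈ 89.8 W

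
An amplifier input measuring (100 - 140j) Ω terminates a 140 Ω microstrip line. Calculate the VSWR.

Γ = (Z_L − Z_0)/(Z_L + Z_0) = (-40 − j140)/(240 − j140)
|Γ| = 146/278 = 0.524
VSWR = (1 + |Γ|)/(1 − |Γ|) = 1.52/0.476

VSWR ≈ 3.2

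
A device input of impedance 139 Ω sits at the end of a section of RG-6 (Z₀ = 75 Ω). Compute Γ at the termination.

Γ = 0.299

Γ = (Z_L − Z_0)/(Z_L + Z_0) = (139 − 75)/(139 + 75) = 64/214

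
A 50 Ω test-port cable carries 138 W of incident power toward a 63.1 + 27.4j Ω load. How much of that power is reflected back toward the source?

P_reflected ≈ 9.4 W

|Γ| = |(13.1 + j27.4)/(113.1 + j27.4)| = 0.261
|Γ|² = 0.0681
P_refl = |Γ|²·P_inc = 9.4 W, P_del = (1 − |Γ|²)·P_inc = 129 W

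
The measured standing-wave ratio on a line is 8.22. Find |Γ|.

|Γ| ≈ 0.783

|Γ| = (S − 1)/(S + 1) = (8.22 − 1)/(8.22 + 1) = 7.22/9.22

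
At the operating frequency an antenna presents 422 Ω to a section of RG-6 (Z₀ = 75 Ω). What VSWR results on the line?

For a purely resistive load, VSWR = R_L/Z_0 or Z_0/R_L (whichever > 1) = 422/75

VSWR ≈ 5.63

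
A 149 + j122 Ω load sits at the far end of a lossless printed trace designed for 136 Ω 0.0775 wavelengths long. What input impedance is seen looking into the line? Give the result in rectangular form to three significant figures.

Z_in ≈ 312 + j25.2 Ω

βl = 2π × 0.0775 = 27.9°
tan(βl) = tan(27.9°) = 0.529
Z_in = Z_0·(Z_L + jZ_0·tanβl)/(Z_0 + jZ_L·tanβl)
     = 136·(149 + j194)/(71.4 + j78.9)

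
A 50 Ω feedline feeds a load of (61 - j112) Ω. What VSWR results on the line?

VSWR ≈ 5.99

Γ = (Z_L − Z_0)/(Z_L + Z_0) = (11 − j112)/(111 − j112)
|Γ| = 113/158 = 0.714
VSWR = (1 + |Γ|)/(1 − |Γ|) = 1.71/0.286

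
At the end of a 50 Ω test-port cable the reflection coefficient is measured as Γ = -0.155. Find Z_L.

Z_L = Z_0·(1 + Γ)/(1 − Γ) = 50·(0.845)/(1.16)

Z_L ≈ 36.6 Ω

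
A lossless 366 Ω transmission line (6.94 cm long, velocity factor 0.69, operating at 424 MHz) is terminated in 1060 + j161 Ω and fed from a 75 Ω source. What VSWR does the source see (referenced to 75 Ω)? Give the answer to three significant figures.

λ = v/f = 0.69·c / 424 MHz = 0.488 m
βl = 2π·l/λ = 2π × 0.142 = 51.2°
tan(βl) = 1.24
Z_in = Z_0·(Z_L + jZ_0·tanβl)/(Z_0 + jZ_L·tanβl) = 205 − j269 Ω
Γ_s = (Z_in − Z_s)/(Z_in + Z_s) = (130 − j269)/(280 − j269), |Γ_s| = 0.769
VSWR = (1 + |Γ_s|)/(1 − |Γ_s|)

VSWR ≈ 7.67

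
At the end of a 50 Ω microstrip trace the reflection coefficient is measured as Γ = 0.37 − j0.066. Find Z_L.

Z_L = Z_0·(1 + Γ)/(1 − Γ) = 50·(1.37 − j0.066)/(0.63 + j0.066)

Z_L ≈ 107 − j16.4 Ω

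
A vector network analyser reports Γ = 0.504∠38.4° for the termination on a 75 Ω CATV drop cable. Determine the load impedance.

Z_L ≈ 121 + j101 Ω

Z_L = Z_0·(1 + Γ)/(1 − Γ) = 75·(1.39 + j0.313)/(0.605 − j0.313)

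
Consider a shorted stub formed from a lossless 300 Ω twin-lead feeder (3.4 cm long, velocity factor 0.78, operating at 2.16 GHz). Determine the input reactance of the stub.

X_in ≈ -707 Ω (capacitive)

λ = v/f = 0.78·c / 2.16 GHz = 0.108 m
βl = 2π·l/λ = 2π × 0.314 = 113°
tan(βl) = -2.36
For a shorted stub, Z_in = jZ_0·tan(βl)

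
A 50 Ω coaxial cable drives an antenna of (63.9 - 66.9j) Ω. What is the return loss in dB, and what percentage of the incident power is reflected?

RL ≈ 5.73 dB; 26.8% of incident power reflected

Γ = (13.9 − j66.9)/(113.9 − j66.9), |Γ| = 0.517
RL = −20·log₁₀(0.517) = 5.73 dB
P_refl/P_inc = |Γ|² = 0.268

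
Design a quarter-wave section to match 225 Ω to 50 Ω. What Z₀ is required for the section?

Z_qwt ≈ 106 Ω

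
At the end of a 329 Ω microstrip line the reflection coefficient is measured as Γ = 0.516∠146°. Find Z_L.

Z_L ≈ 114 + j89.5 Ω

Z_L = Z_0·(1 + Γ)/(1 − Γ) = 329·(0.572 + j0.289)/(1.43 − j0.289)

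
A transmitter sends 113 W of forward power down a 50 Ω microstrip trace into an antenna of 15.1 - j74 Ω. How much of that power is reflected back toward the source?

P_reflected ≈ 77.9 W

|Γ| = |(-34.9 − j74)/(65.1 − j74)| = 0.83
|Γ|² = 0.689
P_refl = |Γ|²·P_inc = 77.9 W, P_del = (1 − |Γ|²)·P_inc = 35.1 W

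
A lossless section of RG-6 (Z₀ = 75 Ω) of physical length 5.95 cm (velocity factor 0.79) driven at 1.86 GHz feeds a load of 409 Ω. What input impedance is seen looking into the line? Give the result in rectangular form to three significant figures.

Z_in ≈ 184 + j196 Ω

λ = v/f = 0.79·c / 1.86 GHz = 0.127 m
βl = 2π·l/λ = 2π × 0.467 = 168°
tan(βl) = tan(168°) = -0.211
Z_in = Z_0·(Z_L + jZ_0·tanβl)/(Z_0 + jZ_L·tanβl)
     = 75·(409 − j15.8)/(75 − j86.1)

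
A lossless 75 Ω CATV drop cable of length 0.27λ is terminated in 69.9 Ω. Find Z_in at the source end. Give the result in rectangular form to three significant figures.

Z_in ≈ 80.3 − j1.41 Ω

βl = 2π × 0.27 = 97.2°
tan(βl) = tan(97.2°) = -7.92
Z_in = Z_0·(Z_L + jZ_0·tanβl)/(Z_0 + jZ_L·tanβl)
     = 75·(69.9 − j594)/(75 − j553)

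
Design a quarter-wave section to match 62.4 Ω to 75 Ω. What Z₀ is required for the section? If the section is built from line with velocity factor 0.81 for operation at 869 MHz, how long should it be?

Z_qwt = √(Z_0·R_L) = √(75 × 62.4) = √4680
λ = 0.81·c/f = 0.28 m, so l = λ/4 = 0.0699 m

Z_qwt ≈ 68.4 Ω; length ≈ 6.99 cm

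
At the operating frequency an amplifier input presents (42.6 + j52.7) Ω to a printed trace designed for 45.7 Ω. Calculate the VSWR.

VSWR ≈ 3.11

Γ = (Z_L − Z_0)/(Z_L + Z_0) = (-3.1 + j52.7)/(88.3 + j52.7)
|Γ| = 52.8/103 = 0.513
VSWR = (1 + |Γ|)/(1 − |Γ|) = 1.51/0.487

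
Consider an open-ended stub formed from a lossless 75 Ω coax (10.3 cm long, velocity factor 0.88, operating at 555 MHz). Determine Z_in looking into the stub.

λ = v/f = 0.88·c / 555 MHz = 0.476 m
βl = 2π·l/λ = 2π × 0.217 = 78°
tan(βl) = 4.69
For an open-ended stub, Z_in = −jZ_0·cot(βl) = −jZ_0/tan(βl)

Z_in ≈ −j16 Ω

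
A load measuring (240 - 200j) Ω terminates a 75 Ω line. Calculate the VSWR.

VSWR ≈ 5.55

Γ = (Z_L − Z_0)/(Z_L + Z_0) = (165 − j200)/(315 − j200)
|Γ| = 259/373 = 0.695
VSWR = (1 + |Γ|)/(1 − |Γ|) = 1.69/0.305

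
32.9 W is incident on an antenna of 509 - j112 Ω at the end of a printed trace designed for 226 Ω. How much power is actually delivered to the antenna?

|Γ| = |(283 − j112)/(735 − j112)| = 0.409
|Γ|² = 0.168
P_refl = |Γ|²·P_inc = 5.51 W, P_del = (1 − |Γ|²)·P_inc = 27.4 W

P_delivered ≈ 27.4 W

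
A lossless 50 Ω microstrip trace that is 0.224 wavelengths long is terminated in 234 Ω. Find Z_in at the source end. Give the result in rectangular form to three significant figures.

Z_in ≈ 11 − j7.86 Ω

βl = 2π × 0.224 = 80.6°
tan(βl) = tan(80.6°) = 6.07
Z_in = Z_0·(Z_L + jZ_0·tanβl)/(Z_0 + jZ_L·tanβl)
     = 50·(234 + j303)/(50 + j1420)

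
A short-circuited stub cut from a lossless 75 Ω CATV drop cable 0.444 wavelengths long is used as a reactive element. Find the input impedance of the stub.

Z_in ≈ −j27.5 Ω

βl = 2π × 0.444 = 160°
tan(βl) = -0.367
For a short-circuited stub, Z_in = jZ_0·tan(βl)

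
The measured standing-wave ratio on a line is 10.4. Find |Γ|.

|Γ| ≈ 0.825

|Γ| = (S − 1)/(S + 1) = (10.4 − 1)/(10.4 + 1) = 9.4/11.4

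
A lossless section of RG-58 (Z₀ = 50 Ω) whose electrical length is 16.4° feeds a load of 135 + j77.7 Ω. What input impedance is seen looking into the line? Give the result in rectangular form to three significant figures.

Z_in ≈ 158 − j61.7 Ω

tan(βl) = tan(16.4°) = 0.294
Z_in = Z_0·(Z_L + jZ_0·tanβl)/(Z_0 + jZ_L·tanβl)
     = 50·(135 + j92.4)/(27.1 + j39.7)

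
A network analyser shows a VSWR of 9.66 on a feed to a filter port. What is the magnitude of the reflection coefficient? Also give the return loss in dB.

|Γ| ≈ 0.812; return loss ≈ 1.8 dB

|Γ| = (S − 1)/(S + 1) = (9.66 − 1)/(9.66 + 1) = 8.66/10.7
RL = −20·log₁₀|Γ| = −20·log₁₀(0.812)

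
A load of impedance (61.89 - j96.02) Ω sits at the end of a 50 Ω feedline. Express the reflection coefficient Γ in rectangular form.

Γ = (Z_L − Z_0)/(Z_L + Z_0) = (11.89 − j96.02)/(111.9 − j96.02)

Γ ≈ 0.485 − j0.442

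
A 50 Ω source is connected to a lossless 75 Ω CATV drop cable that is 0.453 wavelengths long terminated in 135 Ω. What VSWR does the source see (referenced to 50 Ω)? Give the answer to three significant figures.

βl = 2π × 0.453 = 163°
tan(βl) = -0.304
Z_in = Z_0·(Z_L + jZ_0·tanβl)/(Z_0 + jZ_L·tanβl) = 113 + j39.3 Ω
Γ_s = (Z_in − Z_s)/(Z_in + Z_s) = (63.5 + j39.3)/(163 + j39.3), |Γ_s| = 0.444
VSWR = (1 + |Γ_s|)/(1 − |Γ_s|)

VSWR ≈ 2.6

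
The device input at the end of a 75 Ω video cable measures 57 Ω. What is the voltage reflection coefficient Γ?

Γ = -0.136

Γ = (Z_L − Z_0)/(Z_L + Z_0) = (57 − 75)/(57 + 75) = -18/132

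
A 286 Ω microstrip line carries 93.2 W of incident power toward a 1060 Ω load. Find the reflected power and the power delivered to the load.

P_reflected ≈ 30.8 W; P_delivered ≈ 62.4 W

Γ = (1060 − 286)/(1060 + 286) = 0.575
|Γ|² = 0.331
P_refl = |Γ|²·P_inc = 30.8 W, P_del = (1 − |Γ|²)·P_inc = 62.4 W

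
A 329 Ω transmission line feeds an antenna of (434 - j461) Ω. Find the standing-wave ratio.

VSWR ≈ 3.26

Γ = (Z_L − Z_0)/(Z_L + Z_0) = (105 − j461)/(763 − j461)
|Γ| = 473/891 = 0.53
VSWR = (1 + |Γ|)/(1 − |Γ|) = 1.53/0.47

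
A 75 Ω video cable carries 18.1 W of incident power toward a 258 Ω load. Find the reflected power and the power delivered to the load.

P_reflected ≈ 5.47 W; P_delivered ≈ 12.6 W

Γ = (258 − 75)/(258 + 75) = 0.55
|Γ|² = 0.302
P_refl = |Γ|²·P_inc = 5.47 W, P_del = (1 − |Γ|²)·P_inc = 12.6 W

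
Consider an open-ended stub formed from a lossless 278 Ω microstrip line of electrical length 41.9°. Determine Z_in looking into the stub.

Z_in ≈ −j310 Ω

tan(βl) = 0.897
For an open-ended stub, Z_in = −jZ_0·cot(βl) = −jZ_0/tan(βl)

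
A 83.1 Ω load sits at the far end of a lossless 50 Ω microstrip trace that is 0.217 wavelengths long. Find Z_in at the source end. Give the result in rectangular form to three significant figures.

Z_in ≈ 30.9 − j6.6 Ω

βl = 2π × 0.217 = 78.1°
tan(βl) = tan(78.1°) = 4.75
Z_in = Z_0·(Z_L + jZ_0·tanβl)/(Z_0 + jZ_L·tanβl)
     = 50·(83.1 + j238)/(50 + j395)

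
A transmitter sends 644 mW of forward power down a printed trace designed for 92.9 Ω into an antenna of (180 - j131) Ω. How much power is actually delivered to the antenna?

|Γ| = |(87.1 − j131)/(272.9 − j131)| = 0.52
|Γ|² = 0.27
P_refl = |Γ|²·P_inc = 174 mW, P_del = (1 − |Γ|²)·P_inc = 470 mW

P_delivered ≈ 470 mW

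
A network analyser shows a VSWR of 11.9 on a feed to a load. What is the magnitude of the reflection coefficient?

|Γ| ≈ 0.845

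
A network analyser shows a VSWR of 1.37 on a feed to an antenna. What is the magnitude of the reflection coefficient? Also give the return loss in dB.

|Γ| = (S − 1)/(S + 1) = (1.37 − 1)/(1.37 + 1) = 0.37/2.37
RL = −20·log₁₀|Γ| = −20·log₁₀(0.156)

|Γ| ≈ 0.156; return loss ≈ 16.1 dB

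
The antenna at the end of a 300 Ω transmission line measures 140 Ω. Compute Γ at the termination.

Γ = -0.364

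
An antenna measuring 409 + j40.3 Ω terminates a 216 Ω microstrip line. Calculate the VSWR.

VSWR ≈ 1.92

Γ = (Z_L − Z_0)/(Z_L + Z_0) = (193 + j40.3)/(625 + j40.3)
|Γ| = 197/626 = 0.315
VSWR = (1 + |Γ|)/(1 − |Γ|) = 1.31/0.685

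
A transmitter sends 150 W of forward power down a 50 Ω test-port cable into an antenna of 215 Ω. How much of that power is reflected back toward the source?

Γ = (215 − 50)/(215 + 50) = 0.623
|Γ|² = 0.388
P_refl = |Γ|²·P_inc = 58.2 W, P_del = (1 − |Γ|²)·P_inc = 91.8 W

P_reflected ≈ 58.2 W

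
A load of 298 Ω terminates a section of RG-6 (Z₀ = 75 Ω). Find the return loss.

Γ = (298 − 75)/(298 + 75) = 0.598
RL = −20·log₁₀|Γ| = −20·log₁₀(0.598)

RL ≈ 4.47 dB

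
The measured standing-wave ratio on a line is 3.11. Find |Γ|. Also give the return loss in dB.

|Γ| = (S − 1)/(S + 1) = (3.11 − 1)/(3.11 + 1) = 2.11/4.11
RL = −20·log₁₀|Γ| = −20·log₁₀(0.513)

|Γ| ≈ 0.513; return loss ≈ 5.79 dB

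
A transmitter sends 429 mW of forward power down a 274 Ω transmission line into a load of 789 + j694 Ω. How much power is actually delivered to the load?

|Γ| = |(515 + j694)/(1063 + j694)| = 0.681
|Γ|² = 0.463
P_refl = |Γ|²·P_inc = 199 mW, P_del = (1 − |Γ|²)·P_inc = 230 mW

P_delivered ≈ 230 mW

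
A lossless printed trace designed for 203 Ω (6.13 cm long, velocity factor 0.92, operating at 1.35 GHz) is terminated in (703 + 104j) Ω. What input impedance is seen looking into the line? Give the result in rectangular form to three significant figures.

Z_in ≈ 61.2 + j51 Ω

λ = v/f = 0.92·c / 1.35 GHz = 0.204 m
βl = 2π·l/λ = 2π × 0.3 = 108°
tan(βl) = tan(108°) = -3.09
Z_in = Z_0·(Z_L + jZ_0·tanβl)/(Z_0 + jZ_L·tanβl)
     = 203·(703 − j523)/(524 − j2170)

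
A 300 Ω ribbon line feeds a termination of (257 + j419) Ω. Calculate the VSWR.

VSWR ≈ 4.05

Γ = (Z_L − Z_0)/(Z_L + Z_0) = (-43 + j419)/(557 + j419)
|Γ| = 421/697 = 0.604
VSWR = (1 + |Γ|)/(1 − |Γ|) = 1.6/0.396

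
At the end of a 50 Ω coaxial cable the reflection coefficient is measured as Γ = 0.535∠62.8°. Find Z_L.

Z_L ≈ 44.8 + j59.7 Ω

Z_L = Z_0·(1 + Γ)/(1 − Γ) = 50·(1.24 + j0.476)/(0.755 − j0.476)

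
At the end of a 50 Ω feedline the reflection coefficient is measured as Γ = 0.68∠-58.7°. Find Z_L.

Z_L ≈ 35.6 − j76.9 Ω

Z_L = Z_0·(1 + Γ)/(1 − Γ) = 50·(1.35 − j0.581)/(0.647 + j0.581)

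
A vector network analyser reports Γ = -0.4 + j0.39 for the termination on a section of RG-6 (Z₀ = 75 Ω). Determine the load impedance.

Z_L ≈ 24.4 + j27.7 Ω

Z_L = Z_0·(1 + Γ)/(1 − Γ) = 75·(0.6 + j0.39)/(1.4 − j0.39)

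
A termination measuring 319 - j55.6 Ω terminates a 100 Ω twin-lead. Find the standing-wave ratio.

VSWR ≈ 3.3

Γ = (Z_L − Z_0)/(Z_L + Z_0) = (219 − j55.6)/(419 − j55.6)
|Γ| = 226/423 = 0.535
VSWR = (1 + |Γ|)/(1 − |Γ|) = 1.53/0.465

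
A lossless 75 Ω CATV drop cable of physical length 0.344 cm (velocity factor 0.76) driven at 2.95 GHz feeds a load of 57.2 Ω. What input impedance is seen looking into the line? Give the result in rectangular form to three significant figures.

Z_in ≈ 59.1 + j8.6 Ω

λ = v/f = 0.76·c / 2.95 GHz = 0.0773 m
βl = 2π·l/λ = 2π × 0.0445 = 16°
tan(βl) = tan(16°) = 0.287
Z_in = Z_0·(Z_L + jZ_0·tanβl)/(Z_0 + jZ_L·tanβl)
     = 75·(57.2 + j21.5)/(75 + j16.4)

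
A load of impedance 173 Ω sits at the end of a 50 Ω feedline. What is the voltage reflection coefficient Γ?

Γ = (Z_L − Z_0)/(Z_L + Z_0) = (173 − 50)/(173 + 50) = 123/223

Γ = 0.552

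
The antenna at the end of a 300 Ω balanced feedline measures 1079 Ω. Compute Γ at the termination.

Γ = 0.565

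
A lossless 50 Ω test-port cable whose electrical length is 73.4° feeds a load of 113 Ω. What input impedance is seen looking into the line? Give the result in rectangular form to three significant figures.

tan(βl) = tan(73.4°) = 3.35
Z_in = Z_0·(Z_L + jZ_0·tanβl)/(Z_0 + jZ_L·tanβl)
     = 50·(113 + j168)/(50 + j379)

Z_in ≈ 23.7 − j11.8 Ω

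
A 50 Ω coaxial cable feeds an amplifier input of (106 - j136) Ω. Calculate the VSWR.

VSWR ≈ 5.91

Γ = (Z_L − Z_0)/(Z_L + Z_0) = (56 − j136)/(156 − j136)
|Γ| = 147/207 = 0.711
VSWR = (1 + |Γ|)/(1 − |Γ|) = 1.71/0.289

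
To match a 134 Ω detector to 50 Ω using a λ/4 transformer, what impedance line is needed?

Z_qwt ≈ 81.9 Ω

Z_qwt = √(Z_0·R_L) = √(50 × 134) = √6700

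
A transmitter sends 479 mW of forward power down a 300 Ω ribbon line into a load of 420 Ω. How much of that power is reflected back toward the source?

Γ = (420 − 300)/(420 + 300) = 0.167
|Γ|² = 0.0278
P_refl = |Γ|²·P_inc = 13.3 mW, P_del = (1 − |Γ|²)·P_inc = 466 mW

P_reflected ≈ 13.3 mW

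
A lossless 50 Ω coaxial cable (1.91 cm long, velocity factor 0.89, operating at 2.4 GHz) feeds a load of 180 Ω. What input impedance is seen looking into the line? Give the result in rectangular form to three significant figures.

λ = v/f = 0.89·c / 2.4 GHz = 0.111 m
βl = 2π·l/λ = 2π × 0.172 = 61.8°
tan(βl) = tan(61.8°) = 1.87
Z_in = Z_0·(Z_L + jZ_0·tanβl)/(Z_0 + jZ_L·tanβl)
     = 50·(180 + j93.3)/(50 + j336)

Z_in ≈ 17.5 − j24.2 Ω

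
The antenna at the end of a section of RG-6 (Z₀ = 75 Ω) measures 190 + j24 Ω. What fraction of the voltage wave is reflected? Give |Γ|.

|Γ| ≈ 0.442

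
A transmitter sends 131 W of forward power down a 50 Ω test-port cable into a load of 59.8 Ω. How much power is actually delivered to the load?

Γ = (59.8 − 50)/(59.8 + 50) = 0.0893
|Γ|² = 0.00797
P_refl = |Γ|²·P_inc = 1.04 W, P_del = (1 − |Γ|²)·P_inc = 130 W

P_delivered ≈ 130 W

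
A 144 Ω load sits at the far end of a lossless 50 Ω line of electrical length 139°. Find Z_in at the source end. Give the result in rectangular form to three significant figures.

Z_in ≈ 34.8 + j43.6 Ω

tan(βl) = tan(139°) = -0.869
Z_in = Z_0·(Z_L + jZ_0·tanβl)/(Z_0 + jZ_L·tanβl)
     = 50·(144 − j43.5)/(50 − j125)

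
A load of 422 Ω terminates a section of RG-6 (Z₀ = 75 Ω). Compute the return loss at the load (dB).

Γ = (422 − 75)/(422 + 75) = 0.698
RL = −20·log₁₀|Γ| = −20·log₁₀(0.698)

RL ≈ 3.12 dB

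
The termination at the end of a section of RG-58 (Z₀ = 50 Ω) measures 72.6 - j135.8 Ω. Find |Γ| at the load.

Γ = (Z_L − Z_0)/(Z_L + Z_0) = (22.6 − j135.8)/(122.6 − j135.8)
|Γ| = 138/183

|Γ| ≈ 0.752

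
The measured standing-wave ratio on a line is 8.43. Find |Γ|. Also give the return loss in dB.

|Γ| = (S − 1)/(S + 1) = (8.43 − 1)/(8.43 + 1) = 7.43/9.43
RL = −20·log₁₀|Γ| = −20·log₁₀(0.788)

|Γ| ≈ 0.788; return loss ≈ 2.07 dB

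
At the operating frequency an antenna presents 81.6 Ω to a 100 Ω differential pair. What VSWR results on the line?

VSWR ≈ 1.23

For a purely resistive load, VSWR = R_L/Z_0 or Z_0/R_L (whichever > 1) = 100/81.6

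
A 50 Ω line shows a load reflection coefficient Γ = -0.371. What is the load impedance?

Z_L ≈ 22.9 Ω

Z_L = Z_0·(1 + Γ)/(1 − Γ) = 50·(0.629)/(1.37)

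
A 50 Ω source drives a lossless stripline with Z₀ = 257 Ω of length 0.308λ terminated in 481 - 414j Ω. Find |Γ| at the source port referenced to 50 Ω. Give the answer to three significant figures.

βl = 2π × 0.308 = 111°
tan(βl) = -2.62
Z_in = Z_0·(Z_L + jZ_0·tanβl)/(Z_0 + jZ_L·tanβl) = 110 + j170 Ω
Γ_s = (Z_in − Z_s)/(Z_in + Z_s) = (59.9 + j170)/(160 + j170), |Γ_s| = 0.773

|Γ| ≈ 0.773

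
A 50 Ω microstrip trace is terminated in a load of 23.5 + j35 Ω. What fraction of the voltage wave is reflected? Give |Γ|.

|Γ| ≈ 0.539

Γ = (Z_L − Z_0)/(Z_L + Z_0) = (-26.5 + j35)/(73.5 + j35)
|Γ| = 43.9/81.4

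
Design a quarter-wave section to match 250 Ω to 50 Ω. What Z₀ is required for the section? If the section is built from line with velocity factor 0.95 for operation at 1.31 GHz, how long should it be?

Z_qwt = √(Z_0·R_L) = √(50 × 250) = √12500
λ = 0.95·c/f = 0.218 m, so l = λ/4 = 0.0544 m

Z_qwt ≈ 112 Ω; length ≈ 5.44 cm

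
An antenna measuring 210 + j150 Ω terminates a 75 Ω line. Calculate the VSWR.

VSWR ≈ 4.36

Γ = (Z_L − Z_0)/(Z_L + Z_0) = (135 + j150)/(285 + j150)
|Γ| = 202/322 = 0.627
VSWR = (1 + |Γ|)/(1 − |Γ|) = 1.63/0.373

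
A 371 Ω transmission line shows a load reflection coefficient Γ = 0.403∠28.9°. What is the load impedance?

Z_L = Z_0·(1 + Γ)/(1 − Γ) = 371·(1.35 + j0.195)/(0.647 − j0.195)

Z_L ≈ 680 + j316 Ω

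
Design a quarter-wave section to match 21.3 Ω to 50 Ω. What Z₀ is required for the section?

Z_qwt = √(Z_0·R_L) = √(50 × 21.3) = √1065

Z_qwt ≈ 32.6 Ω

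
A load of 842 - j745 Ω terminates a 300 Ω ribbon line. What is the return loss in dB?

RL ≈ 3.41 dB

Γ = (542 − j745)/(1142 − j745), |Γ| = 0.676
RL = −20·log₁₀|Γ| = −20·log₁₀(0.676)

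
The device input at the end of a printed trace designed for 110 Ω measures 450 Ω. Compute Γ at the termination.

Γ = 0.607

Γ = (Z_L − Z_0)/(Z_L + Z_0) = (450 − 110)/(450 + 110) = 340/560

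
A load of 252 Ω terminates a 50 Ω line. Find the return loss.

Γ = (252 − 50)/(252 + 50) = 0.669
RL = −20·log₁₀|Γ| = −20·log₁₀(0.669)

RL ≈ 3.49 dB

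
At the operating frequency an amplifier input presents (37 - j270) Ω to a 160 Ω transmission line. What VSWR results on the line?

VSWR ≈ 16.8

Γ = (Z_L − Z_0)/(Z_L + Z_0) = (-123 − j270)/(197 − j270)
|Γ| = 297/334 = 0.888
VSWR = (1 + |Γ|)/(1 − |Γ|) = 1.89/0.112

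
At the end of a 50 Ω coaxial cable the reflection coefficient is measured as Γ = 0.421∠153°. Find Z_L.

Z_L = Z_0·(1 + Γ)/(1 − Γ) = 50·(0.625 + j0.191)/(1.38 − j0.191)

Z_L ≈ 21.3 + j9.92 Ω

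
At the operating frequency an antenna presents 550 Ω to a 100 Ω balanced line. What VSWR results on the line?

VSWR ≈ 5.5

For a purely resistive load, VSWR = R_L/Z_0 or Z_0/R_L (whichever > 1) = 550/100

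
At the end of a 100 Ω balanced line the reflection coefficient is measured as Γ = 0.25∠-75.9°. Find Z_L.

Z_L = Z_0·(1 + Γ)/(1 − Γ) = 100·(1.06 − j0.242)/(0.939 + j0.242)

Z_L ≈ 99.7 − j51.6 Ω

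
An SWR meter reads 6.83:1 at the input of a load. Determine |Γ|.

|Γ| ≈ 0.745

|Γ| = (S − 1)/(S + 1) = (6.83 − 1)/(6.83 + 1) = 5.83/7.83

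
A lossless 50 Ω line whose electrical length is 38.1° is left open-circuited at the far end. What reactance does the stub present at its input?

X_in ≈ -63.8 Ω (capacitive)

tan(βl) = 0.784
For an open-circuited stub, Z_in = −jZ_0·cot(βl) = −jZ_0/tan(βl)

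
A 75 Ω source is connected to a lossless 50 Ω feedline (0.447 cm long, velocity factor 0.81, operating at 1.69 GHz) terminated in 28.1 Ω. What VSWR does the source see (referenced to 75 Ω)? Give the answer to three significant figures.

λ = v/f = 0.81·c / 1.69 GHz = 0.144 m
βl = 2π·l/λ = 2π × 0.0311 = 11.2°
tan(βl) = 0.198
Z_in = Z_0·(Z_L + jZ_0·tanβl)/(Z_0 + jZ_L·tanβl) = 28.8 + j6.69 Ω
Γ_s = (Z_in − Z_s)/(Z_in + Z_s) = (-46.2 + j6.69)/(104 + j6.69), |Γ_s| = 0.448
VSWR = (1 + |Γ_s|)/(1 − |Γ_s|)

VSWR ≈ 2.62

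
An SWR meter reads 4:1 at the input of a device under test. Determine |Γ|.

|Γ| ≈ 0.6

|Γ| = (S − 1)/(S + 1) = (4 − 1)/(4 + 1) = 3/5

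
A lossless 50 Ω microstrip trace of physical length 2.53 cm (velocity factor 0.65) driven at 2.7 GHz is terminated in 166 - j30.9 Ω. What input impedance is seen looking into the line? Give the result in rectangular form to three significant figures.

λ = v/f = 0.65·c / 2.7 GHz = 0.0722 m
βl = 2π·l/λ = 2π × 0.35 = 126°
tan(βl) = tan(126°) = -1.37
Z_in = Z_0·(Z_L + jZ_0·tanβl)/(Z_0 + jZ_L·tanβl)
     = 50·(166 − j99.4)/(7.64 − j228)

Z_in ≈ 23 + j35.7 Ω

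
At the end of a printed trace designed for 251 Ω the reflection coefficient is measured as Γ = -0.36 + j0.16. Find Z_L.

Z_L ≈ 113 + j42.8 Ω

Z_L = Z_0·(1 + Γ)/(1 − Γ) = 251·(0.64 + j0.16)/(1.36 − j0.16)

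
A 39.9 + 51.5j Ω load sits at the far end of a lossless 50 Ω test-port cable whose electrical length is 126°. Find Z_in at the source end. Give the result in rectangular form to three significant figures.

Z_in ≈ 16.4 + j0.277 Ω

tan(βl) = tan(126°) = -1.38
Z_in = Z_0·(Z_L + jZ_0·tanβl)/(Z_0 + jZ_L·tanβl)
     = 50·(39.9 − j17.3)/(121 − j54.9)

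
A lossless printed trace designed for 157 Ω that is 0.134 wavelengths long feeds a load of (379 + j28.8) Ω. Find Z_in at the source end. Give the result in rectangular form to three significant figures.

Z_in ≈ 108 − j109 Ω

βl = 2π × 0.134 = 48.2°
tan(βl) = tan(48.2°) = 1.12
Z_in = Z_0·(Z_L + jZ_0·tanβl)/(Z_0 + jZ_L·tanβl)
     = 157·(379 + j205)/(125 + j424)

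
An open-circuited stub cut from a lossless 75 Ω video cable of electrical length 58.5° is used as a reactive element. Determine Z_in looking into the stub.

Z_in ≈ −j46 Ω

tan(βl) = 1.63
For an open-circuited stub, Z_in = −jZ_0·cot(βl) = −jZ_0/tan(βl)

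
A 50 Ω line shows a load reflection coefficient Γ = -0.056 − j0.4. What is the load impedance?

Z_L ≈ 32.8 − j31.4 Ω

Z_L = Z_0·(1 + Γ)/(1 − Γ) = 50·(0.944 − j0.4)/(1.06 + j0.4)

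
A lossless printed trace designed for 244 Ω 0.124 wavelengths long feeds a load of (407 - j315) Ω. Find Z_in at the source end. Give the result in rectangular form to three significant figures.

Z_in ≈ 102 − j106 Ω

βl = 2π × 0.124 = 44.6°
tan(βl) = tan(44.6°) = 0.988
Z_in = Z_0·(Z_L + jZ_0·tanβl)/(Z_0 + jZ_L·tanβl)
     = 244·(407 − j74)/(555 + j402)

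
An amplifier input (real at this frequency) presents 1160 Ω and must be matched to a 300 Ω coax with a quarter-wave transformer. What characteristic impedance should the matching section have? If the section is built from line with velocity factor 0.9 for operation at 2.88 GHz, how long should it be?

Z_qwt ≈ 590 Ω; length ≈ 2.34 cm

Z_qwt = √(Z_0·R_L) = √(300 × 1160) = √348000
λ = 0.9·c/f = 0.0938 m, so l = λ/4 = 0.0234 m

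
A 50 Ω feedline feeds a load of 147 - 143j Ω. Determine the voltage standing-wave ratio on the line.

Γ = (Z_L − Z_0)/(Z_L + Z_0) = (97 − j143)/(197 − j143)
|Γ| = 173/243 = 0.71
VSWR = (1 + |Γ|)/(1 − |Γ|) = 1.71/0.29

VSWR ≈ 5.89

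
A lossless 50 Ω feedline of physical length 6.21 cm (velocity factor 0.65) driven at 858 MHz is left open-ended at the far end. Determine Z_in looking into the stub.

Z_in ≈ +j7.35 Ω

λ = v/f = 0.65·c / 858 MHz = 0.227 m
βl = 2π·l/λ = 2π × 0.273 = 98.4°
tan(βl) = -6.8
For an open-ended stub, Z_in = −jZ_0·cot(βl) = −jZ_0/tan(βl)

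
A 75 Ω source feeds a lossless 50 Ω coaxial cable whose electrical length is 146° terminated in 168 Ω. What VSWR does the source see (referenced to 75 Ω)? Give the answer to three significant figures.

tan(βl) = -0.675
Z_in = Z_0·(Z_L + jZ_0·tanβl)/(Z_0 + jZ_L·tanβl) = 39.8 + j56.6 Ω
Γ_s = (Z_in − Z_s)/(Z_in + Z_s) = (-35.2 + j56.6)/(115 + j56.6), |Γ_s| = 0.52
VSWR = (1 + |Γ_s|)/(1 − |Γ_s|)

VSWR ≈ 3.17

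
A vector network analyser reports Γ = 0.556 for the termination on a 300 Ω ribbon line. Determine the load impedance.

Z_L ≈ 1050 Ω

Z_L = Z_0·(1 + Γ)/(1 − Γ) = 300·(1.56)/(0.444)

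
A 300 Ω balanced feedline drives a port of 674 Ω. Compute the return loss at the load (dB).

Γ = (674 − 300)/(674 + 300) = 0.384
RL = −20·log₁₀|Γ| = −20·log₁₀(0.384)

RL ≈ 8.31 dB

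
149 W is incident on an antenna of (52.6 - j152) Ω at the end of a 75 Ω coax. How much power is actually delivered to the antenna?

P_delivered ≈ 59.7 W

|Γ| = |(-22.4 − j152)/(127.6 − j152)| = 0.774
|Γ|² = 0.599
P_refl = |Γ|²·P_inc = 89.3 W, P_del = (1 − |Γ|²)·P_inc = 59.7 W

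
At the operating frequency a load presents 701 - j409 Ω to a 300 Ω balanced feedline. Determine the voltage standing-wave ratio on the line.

VSWR ≈ 3.25

Γ = (Z_L − Z_0)/(Z_L + Z_0) = (401 − j409)/(1001 − j409)
|Γ| = 573/1080 = 0.53
VSWR = (1 + |Γ|)/(1 − |Γ|) = 1.53/0.47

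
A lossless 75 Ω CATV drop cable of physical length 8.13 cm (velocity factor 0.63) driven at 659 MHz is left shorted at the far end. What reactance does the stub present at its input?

X_in ≈ -351 Ω (capacitive)

λ = v/f = 0.63·c / 659 MHz = 0.287 m
βl = 2π·l/λ = 2π × 0.283 = 102°
tan(βl) = -4.68
For a shorted stub, Z_in = jZ_0·tan(βl)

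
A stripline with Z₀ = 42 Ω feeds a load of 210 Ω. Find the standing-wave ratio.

VSWR ≈ 5

Γ = (210 − 42)/(210 + 42) = 0.667
VSWR = (1 + 0.667)/(1 − 0.667)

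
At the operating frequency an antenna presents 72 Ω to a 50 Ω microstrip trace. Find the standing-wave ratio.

Γ = (72 − 50)/(72 + 50) = 0.18
VSWR = (1 + 0.18)/(1 − 0.18)

VSWR ≈ 1.44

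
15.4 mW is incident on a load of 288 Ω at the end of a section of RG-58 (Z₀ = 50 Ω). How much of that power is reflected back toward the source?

Γ = (288 − 50)/(288 + 50) = 0.704
|Γ|² = 0.496
P_refl = |Γ|²·P_inc = 7.64 mW, P_del = (1 − |Γ|²)·P_inc = 7.76 mW

P_reflected ≈ 7.64 mW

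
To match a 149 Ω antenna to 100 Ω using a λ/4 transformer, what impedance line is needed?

Z_qwt ≈ 122 Ω

Z_qwt = √(Z_0·R_L) = √(100 × 149) = √14900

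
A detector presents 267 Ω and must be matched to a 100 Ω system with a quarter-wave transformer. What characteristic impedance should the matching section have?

Z_qwt ≈ 163 Ω

Z_qwt = √(Z_0·R_L) = √(100 × 267) = √26700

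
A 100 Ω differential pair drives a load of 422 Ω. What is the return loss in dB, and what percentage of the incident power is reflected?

RL ≈ 4.2 dB; 38.1% of incident power reflected

Γ = (422 − 100)/(422 + 100) = 0.617
RL = −20·log₁₀(0.617) = 4.2 dB
P_refl/P_inc = |Γ|² = 0.381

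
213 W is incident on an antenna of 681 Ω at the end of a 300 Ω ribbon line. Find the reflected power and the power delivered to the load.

Γ = (681 − 300)/(681 + 300) = 0.388
|Γ|² = 0.151
P_refl = |Γ|²·P_inc = 32.1 W, P_del = (1 − |Γ|²)·P_inc = 181 W

P_reflected ≈ 32.1 W; P_delivered ≈ 181 W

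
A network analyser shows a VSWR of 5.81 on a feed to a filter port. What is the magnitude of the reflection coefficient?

|Γ| ≈ 0.706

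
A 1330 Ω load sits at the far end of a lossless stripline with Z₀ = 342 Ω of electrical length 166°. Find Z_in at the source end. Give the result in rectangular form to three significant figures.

Z_in ≈ 728 + j621 Ω

tan(βl) = tan(166°) = -0.249
Z_in = Z_0·(Z_L + jZ_0·tanβl)/(Z_0 + jZ_L·tanβl)
     = 342·(1330 − j85.3)/(342 − j332)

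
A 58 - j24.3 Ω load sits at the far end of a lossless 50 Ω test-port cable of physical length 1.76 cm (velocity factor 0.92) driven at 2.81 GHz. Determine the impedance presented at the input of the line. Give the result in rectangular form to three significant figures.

Z_in ≈ 31.3 + j2.16 Ω

λ = v/f = 0.92·c / 2.81 GHz = 0.0982 m
βl = 2π·l/λ = 2π × 0.179 = 64.5°
tan(βl) = tan(64.5°) = 2.1
Z_in = Z_0·(Z_L + jZ_0·tanβl)/(Z_0 + jZ_L·tanβl)
     = 50·(58 + j80.6)/(101 + j122)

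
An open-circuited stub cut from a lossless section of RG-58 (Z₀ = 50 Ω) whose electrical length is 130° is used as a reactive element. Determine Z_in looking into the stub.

Z_in ≈ +j42 Ω

tan(βl) = -1.19
For an open-circuited stub, Z_in = −jZ_0·cot(βl) = −jZ_0/tan(βl)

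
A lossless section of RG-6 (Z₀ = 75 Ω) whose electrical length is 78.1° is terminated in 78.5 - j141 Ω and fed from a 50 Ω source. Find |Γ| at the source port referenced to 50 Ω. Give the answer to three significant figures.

|Γ| ≈ 0.568

tan(βl) = 4.75
Z_in = Z_0·(Z_L + jZ_0·tanβl)/(Z_0 + jZ_L·tanβl) = 15 + j14.2 Ω
Γ_s = (Z_in − Z_s)/(Z_in + Z_s) = (-35 + j14.2)/(65 + j14.2), |Γ_s| = 0.568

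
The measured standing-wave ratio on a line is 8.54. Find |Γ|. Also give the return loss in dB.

|Γ| = (S − 1)/(S + 1) = (8.54 − 1)/(8.54 + 1) = 7.54/9.54
RL = −20·log₁₀|Γ| = −20·log₁₀(0.79)

|Γ| ≈ 0.79; return loss ≈ 2.04 dB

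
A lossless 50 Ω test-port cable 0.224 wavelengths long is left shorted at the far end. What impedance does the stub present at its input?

Z_in ≈ +j303 Ω

βl = 2π × 0.224 = 80.6°
tan(βl) = 6.07
For a shorted stub, Z_in = jZ_0·tan(βl)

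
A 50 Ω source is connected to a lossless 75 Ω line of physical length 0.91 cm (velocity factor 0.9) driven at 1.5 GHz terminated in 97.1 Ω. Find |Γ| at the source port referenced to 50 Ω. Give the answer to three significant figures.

|Γ| ≈ 0.306

λ = v/f = 0.9·c / 1.5 GHz = 0.18 m
βl = 2π·l/λ = 2π × 0.0506 = 18.2°
tan(βl) = 0.329
Z_in = Z_0·(Z_L + jZ_0·tanβl)/(Z_0 + jZ_L·tanβl) = 91.1 − j14.1 Ω
Γ_s = (Z_in − Z_s)/(Z_in + Z_s) = (41.1 − j14.1)/(141 − j14.1), |Γ_s| = 0.306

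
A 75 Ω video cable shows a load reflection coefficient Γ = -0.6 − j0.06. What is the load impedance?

Z_L = Z_0·(1 + Γ)/(1 − Γ) = 75·(0.4 − j0.06)/(1.6 + j0.06)

Z_L ≈ 18.6 − j3.51 Ω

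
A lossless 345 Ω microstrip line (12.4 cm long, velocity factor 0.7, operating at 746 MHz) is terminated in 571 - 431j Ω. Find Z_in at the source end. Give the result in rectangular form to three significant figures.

λ = v/f = 0.7·c / 746 MHz = 0.282 m
βl = 2π·l/λ = 2π × 0.44 = 159°
tan(βl) = tan(159°) = -0.392
Z_in = Z_0·(Z_L + jZ_0·tanβl)/(Z_0 + jZ_L·tanβl)
     = 345·(571 − j566)/(176 − j224)

Z_in ≈ 967 + j120 Ω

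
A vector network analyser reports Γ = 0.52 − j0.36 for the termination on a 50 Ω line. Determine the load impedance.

Z_L = Z_0·(1 + Γ)/(1 − Γ) = 50·(1.52 − j0.36)/(0.48 + j0.36)

Z_L ≈ 83.3 − j100 Ω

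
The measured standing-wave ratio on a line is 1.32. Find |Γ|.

|Γ| ≈ 0.138

|Γ| = (S − 1)/(S + 1) = (1.32 − 1)/(1.32 + 1) = 0.32/2.32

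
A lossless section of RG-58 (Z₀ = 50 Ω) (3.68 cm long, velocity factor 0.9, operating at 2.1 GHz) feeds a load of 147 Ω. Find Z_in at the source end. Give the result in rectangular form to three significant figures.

Z_in ≈ 17.8 + j10.2 Ω

λ = v/f = 0.9·c / 2.1 GHz = 0.129 m
βl = 2π·l/λ = 2π × 0.286 = 103°
tan(βl) = tan(103°) = -4.32
Z_in = Z_0·(Z_L + jZ_0·tanβl)/(Z_0 + jZ_L·tanβl)
     = 50·(147 − j216)/(50 − j635)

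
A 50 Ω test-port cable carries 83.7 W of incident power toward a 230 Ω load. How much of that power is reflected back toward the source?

P_reflected ≈ 34.6 W

Γ = (230 − 50)/(230 + 50) = 0.643
|Γ|² = 0.413
P_refl = |Γ|²·P_inc = 34.6 W, P_del = (1 − |Γ|²)·P_inc = 49.1 W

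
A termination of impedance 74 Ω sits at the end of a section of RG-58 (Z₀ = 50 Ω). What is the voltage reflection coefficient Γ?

Γ = (Z_L − Z_0)/(Z_L + Z_0) = (74 − 50)/(74 + 50) = 24/124

Γ = 0.194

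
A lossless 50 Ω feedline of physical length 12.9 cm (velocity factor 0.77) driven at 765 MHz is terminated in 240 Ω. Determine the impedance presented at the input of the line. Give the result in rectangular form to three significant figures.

λ = v/f = 0.77·c / 765 MHz = 0.302 m
βl = 2π·l/λ = 2π × 0.427 = 154°
tan(βl) = tan(154°) = -0.492
Z_in = Z_0·(Z_L + jZ_0·tanβl)/(Z_0 + jZ_L·tanβl)
     = 50·(240 − j24.6)/(50 − j118)

Z_in ≈ 45.3 + j82.4 Ω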